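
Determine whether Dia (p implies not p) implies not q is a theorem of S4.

Tableau for the negation not (Dia (p implies not p) implies not q):
1. not (Dia (p implies not p) implies not q), u
2. Dia (p implies not p), u   [neg-implies-rule on 1]
3. q, u   [neg-implies-rule on 1]
4. p implies not p, v   [Dia-rule on 2: fresh world v, uRv]
5. not p, v   [implies-rule on 4 (branches; this branch)]
Accessibility: uRu, uRv, vRv
The negation has an open branch (countermodel exists).

Invalid (countermodel exists)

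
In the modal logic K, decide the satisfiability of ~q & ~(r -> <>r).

Satisfiable

1. ~q & ~(r -> <>r), u
2. ~q, u   [&-rule on 1]
3. ~(r -> <>r), u   [&-rule on 1]
4. r, u   [~->-rule on 3]
5. ~<>r, u   [~->-rule on 3]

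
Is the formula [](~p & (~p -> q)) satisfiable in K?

Satisfiable

1. [](~p & (~p -> q)), 0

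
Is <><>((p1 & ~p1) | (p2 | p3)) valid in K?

Tableau for the negation ~<><>((p1 & ~p1) | (p2 | p3)):
1. ~<><>((p1 & ~p1) | (p2 | p3)), 0
The negation has an open branch (countermodel exists).

No, not valid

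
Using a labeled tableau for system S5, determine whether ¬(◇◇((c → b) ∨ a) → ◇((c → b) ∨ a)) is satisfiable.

1. ¬(◇◇((c → b) ∨ a) → ◇((c → b) ∨ a)), 0
2. ◇◇((c → b) ∨ a), 0
3. ¬◇((c → b) ∨ a), 0
4. ¬((c → b) ∨ a), 0
5. ¬(c → b), 0
6. ¬a, 0
7. c, 0
8. ¬b, 0
9. ◇((c → b) ∨ a), 1
10. ¬((c → b) ∨ a), 1
11. ¬(c → b), 1
12. ¬a, 1
13. c, 1
14. ¬b, 1
15. (c → b) ∨ a, 2
16. ¬((c → b) ∨ a), 2
17. ¬(c → b), 2
18. ¬a, 2
19. c, 2
20. ¬b, 2
21. c → b, 2
22. b, 2
Accessibility: 0R0, 0R1, 0R2, 1R0, 1R1, 1R2, 2R0, 2R1, 2R2
Branch closes: b and ¬b both at 2.
(One branch shown.) All branches close.

No, unsatisfiable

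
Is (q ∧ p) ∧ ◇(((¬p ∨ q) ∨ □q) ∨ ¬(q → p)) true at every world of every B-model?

Tableau for the negation ¬((q ∧ p) ∧ ◇(((¬p ∨ q) ∨ □q) ∨ ¬(q → p))):
1. ¬((q ∧ p) ∧ ◇(((¬p ∨ q) ∨ □q) ∨ ¬(q → p))), w0
2. ¬◇(((¬p ∨ q) ∨ □q) ∨ ¬(q → p)), w0
3. ¬(((¬p ∨ q) ∨ □q) ∨ ¬(q → p)), w0
4. ¬((¬p ∨ q) ∨ □q), w0
5. q → p, w0
6. ¬(¬p ∨ q), w0
7. ¬□q, w0
8. p, w0
9. ¬q, w0
10. ¬q, w1
11. ¬(((¬p ∨ q) ∨ □q) ∨ ¬(q → p)), w1
12. ¬((¬p ∨ q) ∨ □q), w1
13. q → p, w1
14. ¬(¬p ∨ q), w1
15. ¬□q, w1
16. p, w1
17. ¬q, w2
Accessibility: w0Rw0, w0Rw1, w1Rw0, w1Rw1, w1Rw2, w2Rw1, w2Rw2
The negation has an open branch (countermodel exists).

Invalid (countermodel exists)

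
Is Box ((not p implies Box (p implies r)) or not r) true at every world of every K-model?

Tableau for the negation not Box ((not p implies Box (p implies r)) or not r):
1. not Box ((not p implies Box (p implies r)) or not r), u
2. not ((not p implies Box (p implies r)) or not r), v
3. not (not p implies Box (p implies r)), v
4. r, v
5. not p, v
6. not Box (p implies r), v
7. not (p implies r), w
8. p, w
9. not r, w
Accessibility: uRv, vRw
The negation has an open branch (countermodel exists).

Invalid (countermodel exists)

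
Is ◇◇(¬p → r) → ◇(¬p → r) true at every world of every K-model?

Invalid (countermodel exists)

Tableau for the negation ¬(◇◇(¬p → r) → ◇(¬p → r)):
1. ¬(◇◇(¬p → r) → ◇(¬p → r)), 0
2. ◇◇(¬p → r), 0   [¬→-rule on 1]
3. ¬◇(¬p → r), 0   [¬→-rule on 1]
4. ◇(¬p → r), 1   [◇-rule on 2: fresh world 1, 0R1]
5. ¬(¬p → r), 1   [¬◇-rule on 3 via 0R1]
6. ¬p, 1   [¬→-rule on 5]
7. ¬r, 1   [¬→-rule on 5]
8. ¬p → r, 2   [◇-rule on 4: fresh world 2, 1R2]
9. r, 2   [→-rule on 8 (branches; this branch)]
Accessibility: 0R1, 1R2
The negation has an open branch (countermodel exists).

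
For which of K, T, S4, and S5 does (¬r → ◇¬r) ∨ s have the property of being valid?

T, S4, S5

T-tableau for the negation ¬((¬r → ◇¬r) ∨ s):
1. ¬((¬r → ◇¬r) ∨ s), 0
2. ¬(¬r → ◇¬r), 0
3. ¬s, 0
4. ¬r, 0
5. ¬◇¬r, 0
6. r, 0
Accessibility: 0R0
Branch closes: r and ¬r both at 0.
Every branch closes (one shown): valid in T, hence also in S4, S5 (every theorem of T is a theorem of S4 and S5).
K-tableau for the negation ¬((¬r → ◇¬r) ∨ s):
1. ¬((¬r → ◇¬r) ∨ s), 0
2. ¬(¬r → ◇¬r), 0
3. ¬s, 0
4. ¬r, 0
5. ¬◇¬r, 0
Complete open branch: countermodel on a K-frame, so not valid in K.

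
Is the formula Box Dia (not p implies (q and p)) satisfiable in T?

1. Box Dia (not p implies (q and p)), w0
2. Dia (not p implies (q and p)), w0   [Box-rule on 1 via w0Rw0]
3. not p implies (q and p), w1   [Dia-rule on 2: fresh world w1, w0Rw1]
4. Dia (not p implies (q and p)), w1   [Box-rule on 1 via w0Rw1]
5. q and p, w1   [implies-rule on 3 (branches; this branch)]
6. q, w1   [and-rule on 5]
7. p, w1   [and-rule on 5]
8. not p implies (q and p), w2   [Dia-rule on 4: fresh world w2, w1Rw2]
9. q and p, w2   [implies-rule on 8 (branches; this branch)]
10. q, w2   [and-rule on 9]
11. p, w2   [and-rule on 9]
Accessibility: w0Rw0, w0Rw1, w1Rw1, w1Rw2, w2Rw2

Satisfiable (open branch found)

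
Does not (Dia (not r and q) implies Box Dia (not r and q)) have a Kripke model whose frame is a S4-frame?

Satisfiable

1. not (Dia (not r and q) implies Box Dia (not r and q)), w0
2. Dia (not r and q), w0   [neg-implies-rule on 1]
3. not Box Dia (not r and q), w0   [neg-implies-rule on 1]
4. not r and q, w1   [Dia-rule on 2: fresh world w1, w0Rw1]
5. not r, w1   [and-rule on 4]
6. q, w1   [and-rule on 4]
7. not Dia (not r and q), w2   [neg-Box-rule on 3: fresh world w2, w0Rw2]
8. not (not r and q), w2   [neg-Dia-rule on 7 via w2Rw2]
9. not q, w2   [neg-and-rule on 8 (branches; this branch)]
Accessibility: w0Rw0, w0Rw1, w0Rw2, w1Rw1, w2Rw2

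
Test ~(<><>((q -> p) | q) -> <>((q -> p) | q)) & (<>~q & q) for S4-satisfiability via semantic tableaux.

1. ~(<><>((q -> p) | q) -> <>((q -> p) | q)) & (<>~q & q), 0
2. ~(<><>((q -> p) | q) -> <>((q -> p) | q)), 0
3. <>~q & q, 0
4. <><>((q -> p) | q), 0
5. ~<>((q -> p) | q), 0
6. <>~q, 0
7. q, 0
8. ~((q -> p) | q), 0
9. ~(q -> p), 0
10. ~q, 0
Accessibility: 0R0
Branch closes: q and ~q both at 0.
(One branch shown.) All branches close.

Unsatisfiable (every branch closes)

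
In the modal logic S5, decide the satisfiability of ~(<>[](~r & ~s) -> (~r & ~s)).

1. ~(<>[](~r & ~s) -> (~r & ~s)), u
2. <>[](~r & ~s), u   [~->-rule on 1]
3. ~(~r & ~s), u   [~->-rule on 1]
4. s, u   [~&-rule on 3 (branches; this branch)]
5. [](~r & ~s), v   [<>-rule on 2: fresh world v, uRv]
6. ~r & ~s, u   [[]-rule on 5 via vRu]
7. ~r, u   [&-rule on 6]
8. ~s, u   [&-rule on 6]
Accessibility: uRu, uRv, vRu, vRv
Branch closes: s and ~s both at u.
(One branch shown.) All branches close.

Unsatisfiable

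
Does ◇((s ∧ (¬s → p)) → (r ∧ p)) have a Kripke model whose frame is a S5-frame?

1. ◇((s ∧ (¬s → p)) → (r ∧ p)), 0
2. (s ∧ (¬s → p)) → (r ∧ p), 1   [◇-rule on 1: fresh world 1, 0R1]
3. r ∧ p, 1   [→-rule on 2 (branches; this branch)]
4. r, 1   [∧-rule on 3]
5. p, 1   [∧-rule on 3]
Accessibility: 0R0, 0R1, 1R0, 1R1

Satisfiable (open branch found)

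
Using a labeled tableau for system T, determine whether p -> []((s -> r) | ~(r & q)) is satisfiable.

1. p -> []((s -> r) | ~(r & q)), w0
2. []((s -> r) | ~(r & q)), w0
3. (s -> r) | ~(r & q), w0
4. ~(r & q), w0
5. ~q, w0
Accessibility: w0Rw0

Yes, satisfiable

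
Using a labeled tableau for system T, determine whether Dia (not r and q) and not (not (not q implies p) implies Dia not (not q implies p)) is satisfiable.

1. Dia (not r and q) and not (not (not q implies p) implies Dia not (not q implies p)), u
2. Dia (not r and q), u   [and-rule on 1]
3. not (not (not q implies p) implies Dia not (not q implies p)), u   [and-rule on 1]
4. not (not q implies p), u   [neg-implies-rule on 3]
5. not Dia not (not q implies p), u   [neg-implies-rule on 3]
6. not q, u   [neg-implies-rule on 4]
7. not p, u   [neg-implies-rule on 4]
8. not q implies p, u   [neg-Dia-rule on 5 via uRu]
9. p, u   [implies-rule on 8 (branches; this branch)]
Accessibility: uRu
Branch closes: p and not p both at u.
Every branch closes; the branch above is one of them.

Unsatisfiable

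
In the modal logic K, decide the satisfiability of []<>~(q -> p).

1. []<>~(q -> p), w0

Satisfiable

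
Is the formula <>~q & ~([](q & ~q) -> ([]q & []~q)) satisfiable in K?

Unsatisfiable (every branch closes)

1. <>~q & ~([](q & ~q) -> ([]q & []~q)), u
2. <>~q, u
3. ~([](q & ~q) -> ([]q & []~q)), u
4. [](q & ~q), u
5. ~([]q & []~q), u
6. ~[]~q, u
7. ~q, v
8. q & ~q, v
9. q, v
Accessibility: uRv
Branch closes: q and ~q both at v.
Every branch closes; the branch above is one of them.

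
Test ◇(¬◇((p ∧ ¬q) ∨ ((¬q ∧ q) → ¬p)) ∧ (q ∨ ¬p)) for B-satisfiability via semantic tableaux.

1. ◇(¬◇((p ∧ ¬q) ∨ ((¬q ∧ q) → ¬p)) ∧ (q ∨ ¬p)), w0
2. ¬◇((p ∧ ¬q) ∨ ((¬q ∧ q) → ¬p)) ∧ (q ∨ ¬p), w1
3. ¬◇((p ∧ ¬q) ∨ ((¬q ∧ q) → ¬p)), w1
4. q ∨ ¬p, w1
5. ¬((p ∧ ¬q) ∨ ((¬q ∧ q) → ¬p)), w0
6. ¬(p ∧ ¬q), w0
7. ¬((¬q ∧ q) → ¬p), w0
8. ¬q ∧ q, w0
9. p, w0
10. ¬q, w0
11. q, w0
Accessibility: w0Rw0, w0Rw1, w1Rw0, w1Rw1
Branch closes: q and ¬q both at w0.
All branches of the tableau close; one closing branch shown above.

No, unsatisfiable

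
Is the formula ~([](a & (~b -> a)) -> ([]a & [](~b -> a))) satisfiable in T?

Unsatisfiable

1. ~([](a & (~b -> a)) -> ([]a & [](~b -> a))), w0
2. [](a & (~b -> a)), w0
3. ~([]a & [](~b -> a)), w0
4. a & (~b -> a), w0
5. a, w0
6. ~b -> a, w0
7. ~[](~b -> a), w0
8. ~(~b -> a), w1
9. ~b, w1
10. ~a, w1
11. a & (~b -> a), w1
12. a, w1
13. ~b -> a, w1
Accessibility: w0Rw0, w0Rw1, w1Rw1
Branch closes: a and ~a both at w1.
All branches of the tableau close; one closing branch shown above.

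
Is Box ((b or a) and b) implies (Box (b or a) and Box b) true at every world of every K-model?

Yes, valid

Tableau for the negation not (Box ((b or a) and b) implies (Box (b or a) and Box b)):
1. not (Box ((b or a) and b) implies (Box (b or a) and Box b)), u
2. Box ((b or a) and b), u
3. not (Box (b or a) and Box b), u
4. not Box (b or a), u
5. not (b or a), v
6. not b, v
7. not a, v
8. (b or a) and b, v
9. b or a, v
10. b, v
Accessibility: uRv
Branch closes: b and not b both at v.
Every branch of the negation's tableau closes; the branch above is one of them.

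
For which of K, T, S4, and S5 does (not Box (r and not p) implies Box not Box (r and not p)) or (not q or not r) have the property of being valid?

S4-tableau for the negation not ((not Box (r and not p) implies Box not Box (r and not p)) or (not q or not r)):
1. not ((not Box (r and not p) implies Box not Box (r and not p)) or (not q or not r)), 0
2. not (not Box (r and not p) implies Box not Box (r and not p)), 0   [neg-or-rule on 1]
3. not (not q or not r), 0   [neg-or-rule on 1]
4. not Box (r and not p), 0   [neg-implies-rule on 2]
5. not Box not Box (r and not p), 0   [neg-implies-rule on 2]
6. q, 0   [neg-or-rule on 3]
7. r, 0   [neg-or-rule on 3]
8. not (r and not p), 1   [neg-Box-rule on 4: fresh world 1, 0R1]
9. p, 1   [neg-and-rule on 8 (branches; this branch)]
10. Box (r and not p), 2   [neg-Box-rule on 5: fresh world 2, 0R2]
11. r and not p, 2   [Box-rule on 10 via 2R2]
12. r, 2   [and-rule on 11]
13. not p, 2   [and-rule on 11]
Accessibility: 0R0, 0R1, 0R2, 1R1, 2R2
Complete open branch: countermodel on an S4-frame, so not valid in S4, nor in K, T (the same frame is also a K-frame and a T-frame).
S5-tableau for the negation not ((not Box (r and not p) implies Box not Box (r and not p)) or (not q or not r)):
1. not ((not Box (r and not p) implies Box not Box (r and not p)) or (not q or not r)), 0
2. not (not Box (r and not p) implies Box not Box (r and not p)), 0   [neg-or-rule on 1]
3. not (not q or not r), 0   [neg-or-rule on 1]
4. not Box (r and not p), 0   [neg-implies-rule on 2]
5. not Box not Box (r and not p), 0   [neg-implies-rule on 2]
6. q, 0   [neg-or-rule on 3]
7. r, 0   [neg-or-rule on 3]
8. not (r and not p), 1   [neg-Box-rule on 4: fresh world 1, 0R1]
9. p, 1   [neg-and-rule on 8 (branches; this branch)]
10. Box (r and not p), 2   [neg-Box-rule on 5: fresh world 2, 0R2]
11. r and not p, 0   [Box-rule on 10 via 2R0]
12. not p, 0   [and-rule on 11]
13. r and not p, 1   [Box-rule on 10 via 2R1]
14. r, 1   [and-rule on 13]
15. not p, 1   [and-rule on 13]
Accessibility: 0R0, 0R1, 0R2, 1R0, 1R1, 1R2, 2R0, 2R1, 2R2
Branch closes: p and not p both at 1.
Every branch closes (one shown): valid in S5.

S5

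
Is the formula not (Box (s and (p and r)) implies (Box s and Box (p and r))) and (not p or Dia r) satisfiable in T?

Unsatisfiable

1. not (Box (s and (p and r)) implies (Box s and Box (p and r))) and (not p or Dia r), w0
2. not (Box (s and (p and r)) implies (Box s and Box (p and r))), w0
3. not p or Dia r, w0
4. Box (s and (p and r)), w0
5. not (Box s and Box (p and r)), w0
6. s and (p and r), w0
7. s, w0
8. p and r, w0
9. p, w0
10. r, w0
11. Dia r, w0
12. not Box (p and r), w0
13. r, w1
14. s and (p and r), w1
15. s, w1
16. p and r, w1
17. p, w1
18. not (p and r), w2
19. s and (p and r), w2
20. s, w2
21. p and r, w2
22. p, w2
23. r, w2
24. not r, w2
Accessibility: w0Rw0, w0Rw1, w0Rw2, w1Rw1, w2Rw2
Branch closes: r and not r both at w2.
All branches of the tableau close; one closing branch shown above.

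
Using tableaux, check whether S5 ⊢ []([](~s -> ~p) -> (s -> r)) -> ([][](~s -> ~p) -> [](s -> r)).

Yes, valid

Tableau for the negation ~([]([](~s -> ~p) -> (s -> r)) -> ([][](~s -> ~p) -> [](s -> r))):
1. ~([]([](~s -> ~p) -> (s -> r)) -> ([][](~s -> ~p) -> [](s -> r))), w0
2. []([](~s -> ~p) -> (s -> r)), w0   [~->-rule on 1]
3. ~([][](~s -> ~p) -> [](s -> r)), w0   [~->-rule on 1]
4. [][](~s -> ~p), w0   [~->-rule on 3]
5. ~[](s -> r), w0   [~->-rule on 3]
6. [](~s -> ~p) -> (s -> r), w0   [[]-rule on 2 via w0Rw0]
7. [](~s -> ~p), w0   [[]-rule on 4 via w0Rw0]
8. ~s -> ~p, w0   [[]-rule on 7 via w0Rw0]
9. s -> r, w0   [->-rule on 6 (branches; this branch)]
10. ~p, w0   [->-rule on 8 (branches; this branch)]
11. r, w0   [->-rule on 9 (branches; this branch)]
12. ~(s -> r), w1   [~[]-rule on 5: fresh world w1, w0Rw1]
13. s, w1   [~->-rule on 12]
14. ~r, w1   [~->-rule on 12]
15. [](~s -> ~p) -> (s -> r), w1   [[]-rule on 2 via w0Rw1]
16. [](~s -> ~p), w1   [[]-rule on 4 via w0Rw1]
17. ~s -> ~p, w1   [[]-rule on 7 via w0Rw1]
18. ~[](~s -> ~p), w1   [->-rule on 15 (branches; this branch)]
19. ~p, w1   [->-rule on 17 (branches; this branch)]
20. ~(~s -> ~p), w2   [~[]-rule on 18: fresh world w2, w1Rw2]
21. ~s, w2   [~->-rule on 20]
22. p, w2   [~->-rule on 20]
23. [](~s -> ~p) -> (s -> r), w2   [[]-rule on 2 via w0Rw2]
24. [](~s -> ~p), w2   [[]-rule on 4 via w0Rw2]
25. ~s -> ~p, w2   [[]-rule on 7 via w0Rw2]
26. s -> r, w2   [->-rule on 23 (branches; this branch)]
27. ~p, w2   [->-rule on 25 (branches; this branch)]
Accessibility: w0Rw0, w0Rw1, w0Rw2, w1Rw0, w1Rw1, w1Rw2, w2Rw0, w2Rw1, w2Rw2
Branch closes: p and ~p both at w2.
Every branch of the negation's tableau closes; the branch above is one of them.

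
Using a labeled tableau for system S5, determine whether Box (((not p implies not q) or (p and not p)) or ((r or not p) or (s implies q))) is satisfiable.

1. Box (((not p implies not q) or (p and not p)) or ((r or not p) or (s implies q))), w0
2. ((not p implies not q) or (p and not p)) or ((r or not p) or (s implies q)), w0
3. (r or not p) or (s implies q), w0
4. s implies q, w0
5. q, w0
Accessibility: w0Rw0

Satisfiable (open branch found)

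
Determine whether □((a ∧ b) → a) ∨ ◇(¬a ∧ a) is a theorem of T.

Yes, valid

Tableau for the negation ¬(□((a ∧ b) → a) ∨ ◇(¬a ∧ a)):
1. ¬(□((a ∧ b) → a) ∨ ◇(¬a ∧ a)), 0
2. ¬□((a ∧ b) → a), 0   [¬∨-rule on 1]
3. ¬◇(¬a ∧ a), 0   [¬∨-rule on 1]
4. ¬(¬a ∧ a), 0   [¬◇-rule on 3 via 0R0]
5. ¬a, 0   [¬∧-rule on 4 (branches; this branch)]
6. ¬((a ∧ b) → a), 1   [¬□-rule on 2: fresh world 1, 0R1]
7. a ∧ b, 1   [¬→-rule on 6]
8. ¬a, 1   [¬→-rule on 6]
9. a, 1   [∧-rule on 7]
10. b, 1   [∧-rule on 7]
Accessibility: 0R0, 0R1, 1R1
Branch closes: a and ¬a both at 1.
Every branch of the negation's tableau closes; the branch above is one of them.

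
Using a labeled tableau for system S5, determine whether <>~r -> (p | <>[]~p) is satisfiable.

Satisfiable (open branch found)

1. <>~r -> (p | <>[]~p), 0
2. p | <>[]~p, 0   [->-rule on 1 (branches; this branch)]
3. <>[]~p, 0   [|-rule on 2 (branches; this branch)]
4. []~p, 1   [<>-rule on 3: fresh world 1, 0R1]
5. ~p, 0   [[]-rule on 4 via 1R0]
6. ~p, 1   [[]-rule on 4 via 1R1]
Accessibility: 0R0, 0R1, 1R0, 1R1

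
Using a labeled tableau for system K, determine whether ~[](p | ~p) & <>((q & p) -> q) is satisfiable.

1. ~[](p | ~p) & <>((q & p) -> q), w0
2. ~[](p | ~p), w0
3. <>((q & p) -> q), w0
4. ~(p | ~p), w1
5. ~p, w1
6. p, w1
Accessibility: w0Rw1
Branch closes: p and ~p both at w1.
(One branch shown.) All branches close.

Unsatisfiable (every branch closes)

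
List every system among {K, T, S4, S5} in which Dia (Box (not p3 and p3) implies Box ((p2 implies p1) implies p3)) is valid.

T, S4, S5

K-tableau for the negation not Dia (Box (not p3 and p3) implies Box ((p2 implies p1) implies p3)):
1. not Dia (Box (not p3 and p3) implies Box ((p2 implies p1) implies p3)), w0
Complete open branch: countermodel on a K-frame, so not valid in K.
T-tableau for the negation not Dia (Box (not p3 and p3) implies Box ((p2 implies p1) implies p3)):
1. not Dia (Box (not p3 and p3) implies Box ((p2 implies p1) implies p3)), w0
2. not (Box (not p3 and p3) implies Box ((p2 implies p1) implies p3)), w0   [neg-Dia-rule on 1 via w0Rw0]
3. Box (not p3 and p3), w0   [neg-implies-rule on 2]
4. not Box ((p2 implies p1) implies p3), w0   [neg-implies-rule on 2]
5. not p3 and p3, w0   [Box-rule on 3 via w0Rw0]
6. not p3, w0   [and-rule on 5]
7. p3, w0   [and-rule on 5]
Accessibility: w0Rw0
Branch closes: p3 and not p3 both at w0.
Every branch closes (one shown): valid in T, hence also in S4, S5 (every theorem of T is a theorem of S4 and S5).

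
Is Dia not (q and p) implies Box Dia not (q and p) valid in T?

Tableau for the negation not (Dia not (q and p) implies Box Dia not (q and p)):
1. not (Dia not (q and p) implies Box Dia not (q and p)), u
2. Dia not (q and p), u
3. not Box Dia not (q and p), u
4. not (q and p), v
5. not p, v
6. not Dia not (q and p), w
7. q and p, w
8. q, w
9. p, w
Accessibility: uRu, uRv, uRw, vRv, wRw
The negation has an open branch (countermodel exists).

Invalid (countermodel exists)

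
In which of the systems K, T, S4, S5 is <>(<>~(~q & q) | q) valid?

T, S4, S5

K-tableau for the negation ~<>(<>~(~q & q) | q):
1. ~<>(<>~(~q & q) | q), u
Complete open branch: countermodel on a K-frame, so not valid in K.
T-tableau for the negation ~<>(<>~(~q & q) | q):
1. ~<>(<>~(~q & q) | q), u
2. ~(<>~(~q & q) | q), u
3. ~<>~(~q & q), u
4. ~q, u
5. ~q & q, u
6. q, u
Accessibility: uRu
Branch closes: q and ~q both at u.
Every branch closes (one shown): valid in T, hence also in S4, S5 (every theorem of T is a theorem of S4 and S5).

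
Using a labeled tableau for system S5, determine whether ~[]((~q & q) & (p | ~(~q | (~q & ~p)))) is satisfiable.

1. ~[]((~q & q) & (p | ~(~q | (~q & ~p)))), u
2. ~((~q & q) & (p | ~(~q | (~q & ~p)))), v   [~[]-rule on 1: fresh world v, uRv]
3. ~(p | ~(~q | (~q & ~p))), v   [~&-rule on 2 (branches; this branch)]
4. ~p, v   [~|-rule on 3]
5. ~q | (~q & ~p), v   [~|-rule on 3]
6. ~q & ~p, v   [|-rule on 5 (branches; this branch)]
7. ~q, v   [&-rule on 6]
Accessibility: uRu, uRv, vRu, vRv

Yes, satisfiable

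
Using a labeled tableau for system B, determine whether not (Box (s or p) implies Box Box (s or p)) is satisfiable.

Satisfiable (open branch found)

1. not (Box (s or p) implies Box Box (s or p)), 0
2. Box (s or p), 0   [neg-implies-rule on 1]
3. not Box Box (s or p), 0   [neg-implies-rule on 1]
4. s or p, 0   [Box-rule on 2 via 0R0]
5. p, 0   [or-rule on 4 (branches; this branch)]
6. not Box (s or p), 1   [neg-Box-rule on 3: fresh world 1, 0R1]
7. s or p, 1   [Box-rule on 2 via 0R1]
8. p, 1   [or-rule on 7 (branches; this branch)]
9. not (s or p), 2   [neg-Box-rule on 6: fresh world 2, 1R2]
10. not s, 2   [neg-or-rule on 9]
11. not p, 2   [neg-or-rule on 9]
Accessibility: 0R0, 0R1, 1R0, 1R1, 1R2, 2R1, 2R2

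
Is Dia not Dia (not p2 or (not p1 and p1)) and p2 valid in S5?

Invalid (countermodel exists)

Tableau for the negation not (Dia not Dia (not p2 or (not p1 and p1)) and p2):
1. not (Dia not Dia (not p2 or (not p1 and p1)) and p2), u
2. not p2, u   [neg-and-rule on 1 (branches; this branch)]
Accessibility: uRu
The negation has an open branch (countermodel exists).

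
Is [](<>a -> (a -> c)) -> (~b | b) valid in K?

Tableau for the negation ~([](<>a -> (a -> c)) -> (~b | b)):
1. ~([](<>a -> (a -> c)) -> (~b | b)), 0
2. [](<>a -> (a -> c)), 0   [~->-rule on 1]
3. ~(~b | b), 0   [~->-rule on 1]
4. b, 0   [~|-rule on 3]
5. ~b, 0   [~|-rule on 3]
Branch closes: b and ~b both at 0.
Every branch of the negation's tableau closes; the branch above is one of them.

Valid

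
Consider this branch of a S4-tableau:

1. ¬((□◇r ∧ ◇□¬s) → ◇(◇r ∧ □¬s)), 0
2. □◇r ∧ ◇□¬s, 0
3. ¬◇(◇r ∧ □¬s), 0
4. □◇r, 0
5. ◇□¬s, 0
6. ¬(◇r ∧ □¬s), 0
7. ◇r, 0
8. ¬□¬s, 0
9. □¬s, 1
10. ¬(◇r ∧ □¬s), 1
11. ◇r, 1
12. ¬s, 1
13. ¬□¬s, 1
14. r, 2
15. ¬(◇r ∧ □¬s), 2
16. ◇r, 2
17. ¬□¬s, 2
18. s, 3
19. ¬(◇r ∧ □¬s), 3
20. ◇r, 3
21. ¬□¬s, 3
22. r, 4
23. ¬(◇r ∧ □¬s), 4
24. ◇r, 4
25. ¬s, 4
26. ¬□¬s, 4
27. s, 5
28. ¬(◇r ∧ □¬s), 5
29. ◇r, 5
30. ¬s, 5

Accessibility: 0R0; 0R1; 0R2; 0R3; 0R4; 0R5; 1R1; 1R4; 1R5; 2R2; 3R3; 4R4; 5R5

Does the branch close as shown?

Yes, closed

Both s and ¬s appear at 5.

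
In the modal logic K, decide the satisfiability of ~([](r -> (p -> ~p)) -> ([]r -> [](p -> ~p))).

1. ~([](r -> (p -> ~p)) -> ([]r -> [](p -> ~p))), u
2. [](r -> (p -> ~p)), u   [~->-rule on 1]
3. ~([]r -> [](p -> ~p)), u   [~->-rule on 1]
4. []r, u   [~->-rule on 3]
5. ~[](p -> ~p), u   [~->-rule on 3]
6. ~(p -> ~p), v   [~[]-rule on 5: fresh world v, uRv]
7. p, v   [~->-rule on 6]
8. r -> (p -> ~p), v   [[]-rule on 2 via uRv]
9. r, v   [[]-rule on 4 via uRv]
10. p -> ~p, v   [->-rule on 8 (branches; this branch)]
11. ~p, v   [->-rule on 10 (branches; this branch)]
Accessibility: uRv
Branch closes: p and ~p both at v.
All branches of the tableau close; one closing branch shown above.

Unsatisfiable (every branch closes)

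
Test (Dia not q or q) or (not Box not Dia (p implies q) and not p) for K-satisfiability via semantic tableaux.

Satisfiable

1. (Dia not q or q) or (not Box not Dia (p implies q) and not p), 0
2. not Box not Dia (p implies q) and not p, 0
3. not Box not Dia (p implies q), 0
4. not p, 0
5. Dia (p implies q), 1
6. p implies q, 2
7. q, 2
Accessibility: 0R1, 1R2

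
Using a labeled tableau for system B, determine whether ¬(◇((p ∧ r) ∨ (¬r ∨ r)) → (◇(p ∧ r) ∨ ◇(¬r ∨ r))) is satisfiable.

No, unsatisfiable

1. ¬(◇((p ∧ r) ∨ (¬r ∨ r)) → (◇(p ∧ r) ∨ ◇(¬r ∨ r))), w0
2. ◇((p ∧ r) ∨ (¬r ∨ r)), w0
3. ¬(◇(p ∧ r) ∨ ◇(¬r ∨ r)), w0
4. ¬◇(p ∧ r), w0
5. ¬◇(¬r ∨ r), w0
6. ¬(p ∧ r), w0
7. ¬(¬r ∨ r), w0
8. r, w0
9. ¬r, w0
Accessibility: w0Rw0
Branch closes: r and ¬r both at w0.
All branches of the tableau close; one closing branch shown above.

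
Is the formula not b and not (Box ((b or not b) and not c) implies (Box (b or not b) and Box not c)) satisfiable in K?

1. not b and not (Box ((b or not b) and not c) implies (Box (b or not b) and Box not c)), u
2. not b, u   [and-rule on 1]
3. not (Box ((b or not b) and not c) implies (Box (b or not b) and Box not c)), u   [and-rule on 1]
4. Box ((b or not b) and not c), u   [neg-implies-rule on 3]
5. not (Box (b or not b) and Box not c), u   [neg-implies-rule on 3]
6. not Box not c, u   [neg-and-rule on 5 (branches; this branch)]
7. c, v   [neg-Box-rule on 6: fresh world v, uRv]
8. (b or not b) and not c, v   [Box-rule on 4 via uRv]
9. b or not b, v   [and-rule on 8]
10. not c, v   [and-rule on 8]
Accessibility: uRv
Branch closes: c and not c both at v.
Every branch closes; the branch above is one of them.

Unsatisfiable (every branch closes)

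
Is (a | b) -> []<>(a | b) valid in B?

Yes, valid

Tableau for the negation ~((a | b) -> []<>(a | b)):
1. ~((a | b) -> []<>(a | b)), u
2. a | b, u
3. ~[]<>(a | b), u
4. b, u
5. ~<>(a | b), v
6. ~(a | b), u
7. ~a, u
8. ~b, u
Accessibility: uRu, uRv, vRu, vRv
Branch closes: b and ~b both at u.
All branches of the negation close; one closing branch shown above.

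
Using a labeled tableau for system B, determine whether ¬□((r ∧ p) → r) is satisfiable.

Unsatisfiable

1. ¬□((r ∧ p) → r), w0
2. ¬((r ∧ p) → r), w1   [¬□-rule on 1: fresh world w1, w0Rw1]
3. r ∧ p, w1   [¬→-rule on 2]
4. ¬r, w1   [¬→-rule on 2]
5. r, w1   [∧-rule on 3]
6. p, w1   [∧-rule on 3]
Accessibility: w0Rw0, w0Rw1, w1Rw0, w1Rw1
Branch closes: r and ¬r both at w1.
(One branch shown.) All branches close.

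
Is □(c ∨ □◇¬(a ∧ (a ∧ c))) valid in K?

No, not valid

Tableau for the negation ¬□(c ∨ □◇¬(a ∧ (a ∧ c))):
1. ¬□(c ∨ □◇¬(a ∧ (a ∧ c))), w0
2. ¬(c ∨ □◇¬(a ∧ (a ∧ c))), w1
3. ¬c, w1
4. ¬□◇¬(a ∧ (a ∧ c)), w1
5. ¬◇¬(a ∧ (a ∧ c)), w2
Accessibility: w0Rw1, w1Rw2
The negation has an open branch (countermodel exists).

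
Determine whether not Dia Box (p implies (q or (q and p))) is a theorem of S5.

No, not valid

Tableau for the negation Dia Box (p implies (q or (q and p))):
1. Dia Box (p implies (q or (q and p))), u
2. Box (p implies (q or (q and p))), v
3. p implies (q or (q and p)), u
4. p implies (q or (q and p)), v
5. q or (q and p), u
6. q or (q and p), v
7. q and p, u
8. q, u
9. p, u
10. q and p, v
11. q, v
12. p, v
Accessibility: uRu, uRv, vRu, vRv
The negation has an open branch (countermodel exists).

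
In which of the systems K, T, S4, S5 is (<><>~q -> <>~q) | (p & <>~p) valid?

S4, S5

T-tableau for the negation ~((<><>~q -> <>~q) | (p & <>~p)):
1. ~((<><>~q -> <>~q) | (p & <>~p)), u
2. ~(<><>~q -> <>~q), u
3. ~(p & <>~p), u
4. <><>~q, u
5. ~<>~q, u
6. q, u
7. ~<>~p, u
8. p, u
9. <>~q, v
10. q, v
11. p, v
12. ~q, w
Accessibility: uRu, uRv, vRv, vRw, wRw
Complete open branch: countermodel on a T-frame, so not valid in T, nor in K (the same frame is also a K-frame).
S4-tableau for the negation ~((<><>~q -> <>~q) | (p & <>~p)):
1. ~((<><>~q -> <>~q) | (p & <>~p)), u
2. ~(<><>~q -> <>~q), u
3. ~(p & <>~p), u
4. <><>~q, u
5. ~<>~q, u
6. q, u
7. ~<>~p, u
8. p, u
9. <>~q, v
10. q, v
11. p, v
12. ~q, w
13. q, w
Accessibility: uRu, uRv, uRw, vRv, vRw, wRw
Branch closes: q and ~q both at w.
Every branch closes (one shown): valid in S4, hence also in S5 (every theorem of S4 is a theorem of S5).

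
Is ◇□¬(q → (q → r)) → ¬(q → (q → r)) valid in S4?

Not valid

Tableau for the negation ¬(◇□¬(q → (q → r)) → ¬(q → (q → r))):
1. ¬(◇□¬(q → (q → r)) → ¬(q → (q → r))), w0
2. ◇□¬(q → (q → r)), w0
3. q → (q → r), w0
4. q → r, w0
5. r, w0
6. □¬(q → (q → r)), w1
7. ¬(q → (q → r)), w1
8. q, w1
9. ¬(q → r), w1
10. ¬r, w1
Accessibility: w0Rw0, w0Rw1, w1Rw1
The negation has an open branch (countermodel exists).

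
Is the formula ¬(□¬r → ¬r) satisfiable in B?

1. ¬(□¬r → ¬r), w0
2. □¬r, w0   [¬→-rule on 1]
3. r, w0   [¬→-rule on 1]
4. ¬r, w0   [□-rule on 2 via w0Rw0]
Accessibility: w0Rw0
Branch closes: r and ¬r both at w0.
(One branch shown.) All branches close.

Unsatisfiable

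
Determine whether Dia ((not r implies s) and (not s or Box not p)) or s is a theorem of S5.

Not valid

Tableau for the negation not (Dia ((not r implies s) and (not s or Box not p)) or s):
1. not (Dia ((not r implies s) and (not s or Box not p)) or s), 0
2. not Dia ((not r implies s) and (not s or Box not p)), 0   [neg-or-rule on 1]
3. not s, 0   [neg-or-rule on 1]
4. not ((not r implies s) and (not s or Box not p)), 0   [neg-Dia-rule on 2 via 0R0]
5. not (not r implies s), 0   [neg-and-rule on 4 (branches; this branch)]
6. not r, 0   [neg-implies-rule on 5]
Accessibility: 0R0
The negation has an open branch (countermodel exists).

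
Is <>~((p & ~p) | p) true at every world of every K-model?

Not valid

Tableau for the negation ~<>~((p & ~p) | p):
1. ~<>~((p & ~p) | p), w0
The negation has an open branch (countermodel exists).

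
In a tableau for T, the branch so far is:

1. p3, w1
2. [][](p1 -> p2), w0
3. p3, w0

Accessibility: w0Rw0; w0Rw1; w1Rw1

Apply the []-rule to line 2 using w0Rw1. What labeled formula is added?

[](p1 -> p2), w1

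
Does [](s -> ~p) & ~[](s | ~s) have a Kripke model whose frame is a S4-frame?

Unsatisfiable

1. [](s -> ~p) & ~[](s | ~s), w0
2. [](s -> ~p), w0   [&-rule on 1]
3. ~[](s | ~s), w0   [&-rule on 1]
4. s -> ~p, w0   [[]-rule on 2 via w0Rw0]
5. ~p, w0   [->-rule on 4 (branches; this branch)]
6. ~(s | ~s), w1   [~[]-rule on 3: fresh world w1, w0Rw1]
7. ~s, w1   [~|-rule on 6]
8. s, w1   [~|-rule on 6]
Accessibility: w0Rw0, w0Rw1, w1Rw1
Branch closes: s and ~s both at w1.
All branches of the tableau close; one closing branch shown above.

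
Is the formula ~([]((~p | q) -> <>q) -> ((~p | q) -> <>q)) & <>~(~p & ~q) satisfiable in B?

Unsatisfiable (every branch closes)

1. ~([]((~p | q) -> <>q) -> ((~p | q) -> <>q)) & <>~(~p & ~q), w0
2. ~([]((~p | q) -> <>q) -> ((~p | q) -> <>q)), w0
3. <>~(~p & ~q), w0
4. []((~p | q) -> <>q), w0
5. ~((~p | q) -> <>q), w0
6. ~p | q, w0
7. ~<>q, w0
8. (~p | q) -> <>q, w0
9. ~q, w0
10. ~p, w0
11. <>q, w0
12. ~(~p & ~q), w1
13. (~p | q) -> <>q, w1
14. ~q, w1
15. p, w1
16. ~(~p | q), w1
17. q, w2
18. (~p | q) -> <>q, w2
19. ~q, w2
Accessibility: w0Rw0, w0Rw1, w0Rw2, w1Rw0, w1Rw1, w2Rw0, w2Rw2
Branch closes: q and ~q both at w2.
All branches of the tableau close; one closing branch shown above.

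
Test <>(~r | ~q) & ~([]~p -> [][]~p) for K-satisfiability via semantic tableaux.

Yes, satisfiable

1. <>(~r | ~q) & ~([]~p -> [][]~p), u
2. <>(~r | ~q), u
3. ~([]~p -> [][]~p), u
4. []~p, u
5. ~[][]~p, u
6. ~r | ~q, v
7. ~p, v
8. ~q, v
9. ~[]~p, w
10. ~p, w
11. p, x
Accessibility: uRv, uRw, wRx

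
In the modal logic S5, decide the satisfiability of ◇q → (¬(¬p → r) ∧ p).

Satisfiable (open branch found)

1. ◇q → (¬(¬p → r) ∧ p), u
2. ¬◇q, u   [→-rule on 1 (branches; this branch)]
3. ¬q, u   [¬◇-rule on 2 via uRu]
Accessibility: uRu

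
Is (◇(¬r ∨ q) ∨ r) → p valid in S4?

Invalid (countermodel exists)

Tableau for the negation ¬((◇(¬r ∨ q) ∨ r) → p):
1. ¬((◇(¬r ∨ q) ∨ r) → p), u
2. ◇(¬r ∨ q) ∨ r, u
3. ¬p, u
4. r, u
Accessibility: uRu
The negation has an open branch (countermodel exists).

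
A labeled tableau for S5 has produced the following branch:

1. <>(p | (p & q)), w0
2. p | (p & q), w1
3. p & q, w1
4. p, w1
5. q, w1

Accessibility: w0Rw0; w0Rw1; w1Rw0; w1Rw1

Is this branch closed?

No world carries both an atom and its negation.

Open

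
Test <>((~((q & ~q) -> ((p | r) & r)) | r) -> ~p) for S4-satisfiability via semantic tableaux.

1. <>((~((q & ~q) -> ((p | r) & r)) | r) -> ~p), u
2. (~((q & ~q) -> ((p | r) & r)) | r) -> ~p, v
3. ~p, v
Accessibility: uRu, uRv, vRv

Satisfiable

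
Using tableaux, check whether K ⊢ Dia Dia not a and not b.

Tableau for the negation not (Dia Dia not a and not b):
1. not (Dia Dia not a and not b), 0
2. b, 0
The negation has an open branch (countermodel exists).

Not valid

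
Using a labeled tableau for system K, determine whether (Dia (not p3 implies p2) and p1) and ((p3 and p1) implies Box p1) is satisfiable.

1. (Dia (not p3 implies p2) and p1) and ((p3 and p1) implies Box p1), 0
2. Dia (not p3 implies p2) and p1, 0
3. (p3 and p1) implies Box p1, 0
4. Dia (not p3 implies p2), 0
5. p1, 0
6. Box p1, 0
7. not p3 implies p2, 1
8. p1, 1
9. p2, 1
Accessibility: 0R1

Satisfiable (open branch found)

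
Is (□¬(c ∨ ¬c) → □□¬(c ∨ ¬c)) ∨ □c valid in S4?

Valid in S4

Tableau for the negation ¬((□¬(c ∨ ¬c) → □□¬(c ∨ ¬c)) ∨ □c):
1. ¬((□¬(c ∨ ¬c) → □□¬(c ∨ ¬c)) ∨ □c), w0
2. ¬(□¬(c ∨ ¬c) → □□¬(c ∨ ¬c)), w0
3. ¬□c, w0
4. □¬(c ∨ ¬c), w0
5. ¬□□¬(c ∨ ¬c), w0
6. ¬(c ∨ ¬c), w0
7. ¬c, w0
8. c, w0
Accessibility: w0Rw0
Branch closes: c and ¬c both at w0.
All branches of the negation close; one closing branch shown above.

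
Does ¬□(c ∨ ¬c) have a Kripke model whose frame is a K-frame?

Unsatisfiable

1. ¬□(c ∨ ¬c), 0
2. ¬(c ∨ ¬c), 1   [¬□-rule on 1: fresh world 1, 0R1]
3. ¬c, 1   [¬∨-rule on 2]
4. c, 1   [¬∨-rule on 2]
Accessibility: 0R1
Branch closes: c and ¬c both at 1.
(One branch shown.) All branches close.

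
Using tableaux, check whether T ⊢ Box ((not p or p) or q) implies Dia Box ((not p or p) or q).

Tableau for the negation not (Box ((not p or p) or q) implies Dia Box ((not p or p) or q)):
1. not (Box ((not p or p) or q) implies Dia Box ((not p or p) or q)), w0
2. Box ((not p or p) or q), w0
3. not Dia Box ((not p or p) or q), w0
4. (not p or p) or q, w0
5. not Box ((not p or p) or q), w0
6. not p or p, w0
7. p, w0
8. not ((not p or p) or q), w1
9. not (not p or p), w1
10. not q, w1
11. p, w1
12. not p, w1
Accessibility: w0Rw0, w0Rw1, w1Rw1
Branch closes: p and not p both at w1.
Every branch of the negation's tableau closes; the branch above is one of them.

Valid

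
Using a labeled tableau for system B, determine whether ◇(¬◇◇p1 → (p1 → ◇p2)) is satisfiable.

Yes, satisfiable

1. ◇(¬◇◇p1 → (p1 → ◇p2)), 0
2. ¬◇◇p1 → (p1 → ◇p2), 1
3. p1 → ◇p2, 1
4. ◇p2, 1
5. p2, 2
Accessibility: 0R0, 0R1, 1R0, 1R1, 1R2, 2R1, 2R2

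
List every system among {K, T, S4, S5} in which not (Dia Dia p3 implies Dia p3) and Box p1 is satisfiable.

S4-tableau for the formula:
1. not (Dia Dia p3 implies Dia p3) and Box p1, 0
2. not (Dia Dia p3 implies Dia p3), 0
3. Box p1, 0
4. Dia Dia p3, 0
5. not Dia p3, 0
6. p1, 0
7. not p3, 0
8. Dia p3, 1
9. p1, 1
10. not p3, 1
11. p3, 2
12. p1, 2
13. not p3, 2
Accessibility: 0R0, 0R1, 0R2, 1R1, 1R2, 2R2
Branch closes: p3 and not p3 both at 2.
Every branch closes (one shown): unsatisfiable in S4, hence also in S5 (every S5-frame is an S4-frame).
T-tableau for the formula:
1. not (Dia Dia p3 implies Dia p3) and Box p1, 0
2. not (Dia Dia p3 implies Dia p3), 0
3. Box p1, 0
4. Dia Dia p3, 0
5. not Dia p3, 0
6. p1, 0
7. not p3, 0
8. Dia p3, 1
9. p1, 1
10. not p3, 1
11. p3, 2
Accessibility: 0R0, 0R1, 1R1, 1R2, 2R2
Complete open branch: satisfiable in T, hence also in K (this T-model is also a K-model).

K, T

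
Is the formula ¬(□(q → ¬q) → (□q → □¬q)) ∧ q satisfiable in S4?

No, unsatisfiable

1. ¬(□(q → ¬q) → (□q → □¬q)) ∧ q, 0
2. ¬(□(q → ¬q) → (□q → □¬q)), 0   [∧-rule on 1]
3. q, 0   [∧-rule on 1]
4. □(q → ¬q), 0   [¬→-rule on 2]
5. ¬(□q → □¬q), 0   [¬→-rule on 2]
6. □q, 0   [¬→-rule on 5]
7. ¬□¬q, 0   [¬→-rule on 5]
8. q → ¬q, 0   [□-rule on 4 via 0R0]
9. ¬q, 0   [→-rule on 8 (branches; this branch)]
Accessibility: 0R0
Branch closes: q and ¬q both at 0.
Every branch closes; the branch above is one of them.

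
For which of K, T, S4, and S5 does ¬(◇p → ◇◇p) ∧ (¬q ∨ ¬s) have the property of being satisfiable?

K

T-tableau for the formula:
1. ¬(◇p → ◇◇p) ∧ (¬q ∨ ¬s), w0
2. ¬(◇p → ◇◇p), w0
3. ¬q ∨ ¬s, w0
4. ◇p, w0
5. ¬◇◇p, w0
6. ¬◇p, w0
7. ¬p, w0
8. ¬s, w0
9. p, w1
10. ¬◇p, w1
11. ¬p, w1
Accessibility: w0Rw0, w0Rw1, w1Rw1
Branch closes: p and ¬p both at w1.
Every branch closes (one shown): unsatisfiable in T, hence also in S4, S5 (every S4/S5-frame is a T-frame).
K-tableau for the formula:
1. ¬(◇p → ◇◇p) ∧ (¬q ∨ ¬s), w0
2. ¬(◇p → ◇◇p), w0
3. ¬q ∨ ¬s, w0
4. ◇p, w0
5. ¬◇◇p, w0
6. ¬s, w0
7. p, w1
8. ¬◇p, w1
Accessibility: w0Rw1
Complete open branch: satisfiable in K.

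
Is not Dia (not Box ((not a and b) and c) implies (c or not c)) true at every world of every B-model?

No, not valid

Tableau for the negation Dia (not Box ((not a and b) and c) implies (c or not c)):
1. Dia (not Box ((not a and b) and c) implies (c or not c)), u
2. not Box ((not a and b) and c) implies (c or not c), v
3. c or not c, v
4. not c, v
Accessibility: uRu, uRv, vRu, vRv
The negation has an open branch (countermodel exists).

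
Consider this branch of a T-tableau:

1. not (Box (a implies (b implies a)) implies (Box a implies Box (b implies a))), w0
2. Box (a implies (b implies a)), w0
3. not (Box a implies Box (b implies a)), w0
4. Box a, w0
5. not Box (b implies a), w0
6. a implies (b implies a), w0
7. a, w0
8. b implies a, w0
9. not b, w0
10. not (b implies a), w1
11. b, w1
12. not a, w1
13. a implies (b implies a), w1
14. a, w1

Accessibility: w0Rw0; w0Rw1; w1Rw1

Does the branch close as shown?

Both a and not a appear at w1.

Yes, closed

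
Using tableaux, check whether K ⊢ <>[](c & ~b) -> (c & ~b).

Tableau for the negation ~(<>[](c & ~b) -> (c & ~b)):
1. ~(<>[](c & ~b) -> (c & ~b)), w0
2. <>[](c & ~b), w0
3. ~(c & ~b), w0
4. b, w0
5. [](c & ~b), w1
Accessibility: w0Rw1
The negation has an open branch (countermodel exists).

Not valid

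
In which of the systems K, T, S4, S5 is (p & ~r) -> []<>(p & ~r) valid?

S5-tableau for the negation ~((p & ~r) -> []<>(p & ~r)):
1. ~((p & ~r) -> []<>(p & ~r)), w0
2. p & ~r, w0
3. ~[]<>(p & ~r), w0
4. p, w0
5. ~r, w0
6. ~<>(p & ~r), w1
7. ~(p & ~r), w0
8. ~(p & ~r), w1
9. r, w0
Accessibility: w0Rw0, w0Rw1, w1Rw0, w1Rw1
Branch closes: r and ~r both at w0.
Every branch closes (one shown): valid in S5.
S4-tableau for the negation ~((p & ~r) -> []<>(p & ~r)):
1. ~((p & ~r) -> []<>(p & ~r)), w0
2. p & ~r, w0
3. ~[]<>(p & ~r), w0
4. p, w0
5. ~r, w0
6. ~<>(p & ~r), w1
7. ~(p & ~r), w1
8. r, w1
Accessibility: w0Rw0, w0Rw1, w1Rw1
Complete open branch: countermodel on an S4-frame, so not valid in S4, nor in K, T (the same frame is also a K-frame and a T-frame).

S5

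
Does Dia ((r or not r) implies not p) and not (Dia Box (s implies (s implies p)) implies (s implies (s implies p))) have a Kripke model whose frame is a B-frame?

Unsatisfiable

1. Dia ((r or not r) implies not p) and not (Dia Box (s implies (s implies p)) implies (s implies (s implies p))), 0
2. Dia ((r or not r) implies not p), 0
3. not (Dia Box (s implies (s implies p)) implies (s implies (s implies p))), 0
4. Dia Box (s implies (s implies p)), 0
5. not (s implies (s implies p)), 0
6. s, 0
7. not (s implies p), 0
8. not p, 0
9. (r or not r) implies not p, 1
10. not p, 1
11. Box (s implies (s implies p)), 2
12. s implies (s implies p), 0
13. s implies (s implies p), 2
14. s implies p, 0
15. s implies p, 2
16. p, 0
Accessibility: 0R0, 0R1, 0R2, 1R0, 1R1, 2R0, 2R2
Branch closes: p and not p both at 0.
Every branch closes; the branch above is one of them.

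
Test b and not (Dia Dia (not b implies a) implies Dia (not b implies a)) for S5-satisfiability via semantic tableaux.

Unsatisfiable

1. b and not (Dia Dia (not b implies a) implies Dia (not b implies a)), u
2. b, u   [and-rule on 1]
3. not (Dia Dia (not b implies a) implies Dia (not b implies a)), u   [and-rule on 1]
4. Dia Dia (not b implies a), u   [neg-implies-rule on 3]
5. not Dia (not b implies a), u   [neg-implies-rule on 3]
6. not (not b implies a), u   [neg-Dia-rule on 5 via uRu]
7. not b, u   [neg-implies-rule on 6]
8. not a, u   [neg-implies-rule on 6]
Accessibility: uRu
Branch closes: b and not b both at u.
All branches of the tableau close; one closing branch shown above.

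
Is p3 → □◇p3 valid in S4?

Tableau for the negation ¬(p3 → □◇p3):
1. ¬(p3 → □◇p3), u
2. p3, u
3. ¬□◇p3, u
4. ¬◇p3, v
5. ¬p3, v
Accessibility: uRu, uRv, vRv
The negation has an open branch (countermodel exists).

No, not valid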